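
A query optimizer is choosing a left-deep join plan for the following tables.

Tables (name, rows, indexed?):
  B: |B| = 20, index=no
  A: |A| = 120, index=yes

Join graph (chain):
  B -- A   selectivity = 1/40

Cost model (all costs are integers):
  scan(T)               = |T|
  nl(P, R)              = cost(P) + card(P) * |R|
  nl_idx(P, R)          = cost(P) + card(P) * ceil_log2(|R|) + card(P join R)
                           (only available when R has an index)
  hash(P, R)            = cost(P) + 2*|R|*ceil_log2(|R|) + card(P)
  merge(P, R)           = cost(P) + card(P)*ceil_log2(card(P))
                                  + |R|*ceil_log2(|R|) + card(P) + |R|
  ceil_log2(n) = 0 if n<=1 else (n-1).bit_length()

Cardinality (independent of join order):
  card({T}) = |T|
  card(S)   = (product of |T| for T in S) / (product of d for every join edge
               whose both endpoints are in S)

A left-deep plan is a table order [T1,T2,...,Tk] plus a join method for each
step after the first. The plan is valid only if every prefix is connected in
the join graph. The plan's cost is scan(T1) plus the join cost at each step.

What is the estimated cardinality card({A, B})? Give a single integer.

60

Tables in S: A(120), B(20)
Edges inside S: B-A(d=40)
numerator = 120 * 20 = 2400
denominator = 40 = 40
card(S) = 2400 / 40 = 60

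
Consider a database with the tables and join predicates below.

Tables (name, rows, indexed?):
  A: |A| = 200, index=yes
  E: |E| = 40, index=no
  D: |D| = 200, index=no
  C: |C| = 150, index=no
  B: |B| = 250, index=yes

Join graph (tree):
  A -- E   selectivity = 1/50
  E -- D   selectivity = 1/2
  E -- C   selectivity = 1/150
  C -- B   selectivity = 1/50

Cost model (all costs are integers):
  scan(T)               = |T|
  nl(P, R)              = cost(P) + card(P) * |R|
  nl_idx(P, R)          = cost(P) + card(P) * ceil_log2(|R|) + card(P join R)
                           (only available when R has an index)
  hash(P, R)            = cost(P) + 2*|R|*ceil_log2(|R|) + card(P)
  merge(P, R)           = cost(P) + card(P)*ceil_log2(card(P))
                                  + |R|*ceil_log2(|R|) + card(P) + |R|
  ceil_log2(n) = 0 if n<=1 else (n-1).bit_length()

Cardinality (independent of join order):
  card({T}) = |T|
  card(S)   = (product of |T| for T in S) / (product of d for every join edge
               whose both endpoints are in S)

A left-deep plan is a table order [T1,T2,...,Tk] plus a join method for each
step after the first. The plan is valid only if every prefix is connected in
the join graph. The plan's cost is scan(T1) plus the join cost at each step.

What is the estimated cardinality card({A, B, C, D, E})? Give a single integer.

80000

Tables in S: A(200), B(250), C(150), D(200), E(40)
Edges inside S: A-E(d=50), E-D(d=2), E-C(d=150), C-B(d=50)
numerator = 200 * 250 * 150 * 200 * 40 = 60000000000
denominator = 50 * 2 * 150 * 50 = 750000
card(S) = 60000000000 / 750000 = 80000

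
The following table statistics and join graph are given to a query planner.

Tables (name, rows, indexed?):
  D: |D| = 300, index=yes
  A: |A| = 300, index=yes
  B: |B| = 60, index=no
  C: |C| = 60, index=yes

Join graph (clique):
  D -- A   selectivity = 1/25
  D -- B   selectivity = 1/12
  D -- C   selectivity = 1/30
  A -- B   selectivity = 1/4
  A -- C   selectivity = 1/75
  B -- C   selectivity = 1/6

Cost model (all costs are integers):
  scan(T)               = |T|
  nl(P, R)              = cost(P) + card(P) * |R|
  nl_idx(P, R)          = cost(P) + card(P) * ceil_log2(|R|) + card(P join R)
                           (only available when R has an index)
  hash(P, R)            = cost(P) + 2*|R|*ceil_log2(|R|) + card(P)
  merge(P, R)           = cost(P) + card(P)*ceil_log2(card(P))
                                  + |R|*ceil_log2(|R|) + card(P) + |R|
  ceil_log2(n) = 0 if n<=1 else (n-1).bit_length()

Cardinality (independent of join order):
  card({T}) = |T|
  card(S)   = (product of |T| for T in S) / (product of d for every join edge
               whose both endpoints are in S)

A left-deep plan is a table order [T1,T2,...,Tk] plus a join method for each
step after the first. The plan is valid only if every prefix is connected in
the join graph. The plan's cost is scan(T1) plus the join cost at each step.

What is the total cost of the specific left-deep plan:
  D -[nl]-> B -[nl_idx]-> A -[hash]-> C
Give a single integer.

41520

step 1: scan D: cost=300, card=300
step 2: join B via nl
    card(P join B) = 300*60/(12) = 1500
    cost = 300 + 300*60 = 18300
step 3: join A via nl_idx
    card(P join A) = 1500*300/(25*4) = 4500
    cost = 18300 + 1500*9 + 4500 = 36300
step 4: join C via hash
    card(P join C) = 4500*60/(30*75*6) = 20
    cost = 36300 + 2*60*6 + 4500 = 41520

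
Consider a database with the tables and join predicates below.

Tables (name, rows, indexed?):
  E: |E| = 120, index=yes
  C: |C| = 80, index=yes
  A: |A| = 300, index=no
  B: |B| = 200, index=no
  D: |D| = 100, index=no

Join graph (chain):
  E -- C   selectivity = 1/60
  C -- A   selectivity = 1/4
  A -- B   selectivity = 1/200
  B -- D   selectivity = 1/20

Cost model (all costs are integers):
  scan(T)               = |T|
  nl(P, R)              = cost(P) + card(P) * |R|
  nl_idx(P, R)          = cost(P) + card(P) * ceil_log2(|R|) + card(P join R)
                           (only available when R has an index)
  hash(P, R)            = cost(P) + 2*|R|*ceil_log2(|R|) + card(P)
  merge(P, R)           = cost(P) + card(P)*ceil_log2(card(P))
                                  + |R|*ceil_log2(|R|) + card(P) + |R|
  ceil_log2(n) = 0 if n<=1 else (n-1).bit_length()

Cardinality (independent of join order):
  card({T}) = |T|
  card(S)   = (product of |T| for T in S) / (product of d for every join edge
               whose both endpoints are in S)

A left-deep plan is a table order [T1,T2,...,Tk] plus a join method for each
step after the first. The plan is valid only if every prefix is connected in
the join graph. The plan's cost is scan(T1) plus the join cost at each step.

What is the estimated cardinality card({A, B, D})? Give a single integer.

1500

Tables in S: A(300), B(200), D(100)
Edges inside S: A-B(d=200), B-D(d=20)
numerator = 300 * 200 * 100 = 6000000
denominator = 200 * 20 = 4000
card(S) = 6000000 / 4000 = 1500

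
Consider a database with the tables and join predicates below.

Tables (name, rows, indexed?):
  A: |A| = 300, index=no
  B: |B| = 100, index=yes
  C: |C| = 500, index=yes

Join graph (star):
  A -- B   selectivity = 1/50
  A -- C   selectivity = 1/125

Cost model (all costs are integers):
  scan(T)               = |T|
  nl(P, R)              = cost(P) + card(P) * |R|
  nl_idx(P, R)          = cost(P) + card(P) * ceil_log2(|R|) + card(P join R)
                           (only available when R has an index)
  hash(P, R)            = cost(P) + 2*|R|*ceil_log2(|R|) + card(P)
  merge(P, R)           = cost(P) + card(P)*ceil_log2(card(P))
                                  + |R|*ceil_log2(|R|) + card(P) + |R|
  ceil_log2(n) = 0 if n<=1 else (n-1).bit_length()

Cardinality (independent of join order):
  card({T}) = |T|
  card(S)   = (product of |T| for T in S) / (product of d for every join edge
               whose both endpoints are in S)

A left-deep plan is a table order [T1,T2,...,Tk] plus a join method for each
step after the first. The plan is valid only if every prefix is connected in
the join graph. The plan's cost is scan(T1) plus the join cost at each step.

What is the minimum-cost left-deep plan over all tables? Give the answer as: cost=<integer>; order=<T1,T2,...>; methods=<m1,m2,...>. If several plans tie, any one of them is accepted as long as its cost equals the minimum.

Selinger DP (subsets sized 1..n):
  {A}: scan cost=300, card=300
  {B}: scan cost=100, card=100
  {C}: scan cost=500, card=500
  {AB}: card=600; try (B,hash)→2000, (B,nl_idx)→3000, (A,merge)→3900, (B,merge)→4100, (A,hash)→5600, (A,nl)→30100 …(+1); best=2000 via (B,hash)
  {AC}: card=1200; try (C,nl_idx)→4200, (A,hash)→6400, (C,merge)→8300, (A,merge)→8500, (C,hash)→9600, (C,nl)→150300 …(+1); best=4200 via (C,nl_idx)
  {ABC}: card=2400; try (B,hash)→6800, (C,nl_idx)→9800, (C,hash)→11600, (C,merge)→13600, (B,nl_idx)→15000, (B,merge)→19400 …(+2); best=6800 via (B,hash)

cost=6800; order=A,C,B; methods=nl_idx,hash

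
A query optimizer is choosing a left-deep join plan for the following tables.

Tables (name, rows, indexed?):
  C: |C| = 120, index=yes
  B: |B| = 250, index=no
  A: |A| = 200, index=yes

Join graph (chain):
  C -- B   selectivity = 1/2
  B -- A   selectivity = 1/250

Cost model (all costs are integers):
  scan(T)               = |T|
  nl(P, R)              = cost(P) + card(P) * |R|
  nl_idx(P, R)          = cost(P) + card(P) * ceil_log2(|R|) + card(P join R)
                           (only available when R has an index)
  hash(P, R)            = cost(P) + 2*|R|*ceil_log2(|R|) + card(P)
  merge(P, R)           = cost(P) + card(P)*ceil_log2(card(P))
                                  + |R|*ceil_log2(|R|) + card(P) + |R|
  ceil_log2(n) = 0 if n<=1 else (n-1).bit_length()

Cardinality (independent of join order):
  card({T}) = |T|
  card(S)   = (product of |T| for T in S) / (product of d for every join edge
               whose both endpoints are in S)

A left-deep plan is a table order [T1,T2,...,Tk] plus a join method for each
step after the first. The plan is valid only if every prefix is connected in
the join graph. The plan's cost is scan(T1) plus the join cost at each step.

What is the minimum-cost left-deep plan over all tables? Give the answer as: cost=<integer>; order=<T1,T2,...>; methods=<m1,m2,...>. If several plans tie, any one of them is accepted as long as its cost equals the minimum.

Selinger DP (subsets sized 1..n):
  {C}: scan cost=120, card=120
  {B}: scan cost=250, card=250
  {A}: scan cost=200, card=200
  {BC}: card=15000; try (C,hash)→2180, (B,merge)→3330, (C,merge)→3460, (B,hash)→4240, (C,nl_idx)→17000, (B,nl)→30120 …(+1); best=2180 via (C,hash)
  {AB}: card=200; try (A,nl_idx)→2450, (A,hash)→3700, (B,merge)→4250, (A,merge)→4300, (B,hash)→4400, (B,nl)→50200 …(+1); best=2450 via (A,nl_idx)
  {ABC}: card=12000; try (C,hash)→4330, (C,merge)→5210, (C,nl_idx)→15850, (A,hash)→20380, (C,nl)→26450, (A,nl_idx)→134180 …(+2); best=4330 via (C,hash)

cost=4330; order=B,A,C; methods=nl_idx,hash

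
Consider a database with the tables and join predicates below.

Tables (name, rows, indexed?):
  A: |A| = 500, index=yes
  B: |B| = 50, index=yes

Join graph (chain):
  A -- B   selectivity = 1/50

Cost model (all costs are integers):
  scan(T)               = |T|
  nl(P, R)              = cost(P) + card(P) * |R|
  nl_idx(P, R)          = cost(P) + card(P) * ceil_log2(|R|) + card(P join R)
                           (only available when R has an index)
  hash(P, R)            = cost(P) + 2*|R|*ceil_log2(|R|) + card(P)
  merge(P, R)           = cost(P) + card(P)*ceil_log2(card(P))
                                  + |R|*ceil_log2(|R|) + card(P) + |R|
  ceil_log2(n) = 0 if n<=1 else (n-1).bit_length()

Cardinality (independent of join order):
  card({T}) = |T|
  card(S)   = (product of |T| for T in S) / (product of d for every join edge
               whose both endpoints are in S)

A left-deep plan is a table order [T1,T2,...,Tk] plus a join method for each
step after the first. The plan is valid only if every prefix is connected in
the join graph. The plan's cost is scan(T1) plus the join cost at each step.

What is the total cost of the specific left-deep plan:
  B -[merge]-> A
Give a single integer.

5400

step 1: scan B: cost=50, card=50
step 2: join A via merge
    card(P join A) = 50*500/(50) = 500
    cost = 50 + 50*6 + 500*9 + 50 + 500 = 5400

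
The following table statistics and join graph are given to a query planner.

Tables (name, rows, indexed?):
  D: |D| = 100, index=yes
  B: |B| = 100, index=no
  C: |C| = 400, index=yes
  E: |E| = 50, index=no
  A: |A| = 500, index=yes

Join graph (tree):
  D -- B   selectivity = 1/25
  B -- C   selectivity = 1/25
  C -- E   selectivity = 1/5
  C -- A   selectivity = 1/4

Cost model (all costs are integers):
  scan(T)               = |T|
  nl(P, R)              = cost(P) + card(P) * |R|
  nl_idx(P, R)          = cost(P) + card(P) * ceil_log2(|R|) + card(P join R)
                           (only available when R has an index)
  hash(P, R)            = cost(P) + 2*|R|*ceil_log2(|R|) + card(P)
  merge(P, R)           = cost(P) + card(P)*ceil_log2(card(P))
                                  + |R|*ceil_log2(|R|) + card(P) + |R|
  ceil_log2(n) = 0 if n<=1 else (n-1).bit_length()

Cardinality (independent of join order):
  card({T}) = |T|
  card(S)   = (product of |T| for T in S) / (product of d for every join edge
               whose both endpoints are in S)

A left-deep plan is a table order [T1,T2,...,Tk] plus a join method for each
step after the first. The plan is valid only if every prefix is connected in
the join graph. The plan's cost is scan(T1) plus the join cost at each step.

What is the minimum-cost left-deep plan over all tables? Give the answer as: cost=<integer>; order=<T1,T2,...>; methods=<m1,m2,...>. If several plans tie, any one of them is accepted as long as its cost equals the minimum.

Selinger DP (subsets sized 1..n):
  {D}: scan cost=100, card=100
  {B}: scan cost=100, card=100
  {C}: scan cost=400, card=400
  {E}: scan cost=50, card=50
  {A}: scan cost=500, card=500
  {BD}: card=400; try (D,nl_idx)→1200, (D,hash)→1600, (B,hash)→1600, (D,merge)→1700, (B,merge)→1700, (D,nl)→10100 …(+1); best=1200 via (D,nl_idx)
  {BC}: card=1600; try (B,hash)→2200, (C,nl_idx)→2600, (C,merge)→4900, (B,merge)→5200, (C,hash)→7400, (C,nl)→40100 …(+1); best=2200 via (B,hash)
  {CE}: card=4000; try (E,hash)→1400, (C,merge)→4400, (C,nl_idx)→4500, (E,merge)→4750, (C,hash)→7300, (C,nl)→20050 …(+1); best=1400 via (E,hash)
  {AC}: card=50000; try (C,hash)→8200, (A,merge)→9400, (C,merge)→9500, (A,hash)→9800, (A,nl_idx)→54000, (C,nl_idx)→55000 …(+2); best=8200 via (C,hash)
  {BCD}: card=6400; try (D,hash)→5200, (C,hash)→8800, (C,merge)→9200, (C,nl_idx)→11200, (D,nl_idx)→19800, (D,merge)→22200 …(+2); best=5200 via (D,hash)
  {BCE}: card=16000; try (E,hash)→4400, (B,hash)→6800, (E,merge)→21750, (B,merge)→54200, (E,nl)→82200, (B,nl)→401400; best=4400 via (E,hash)
  {ABC}: card=200000; try (A,hash)→12800, (A,merge)→26400, (B,hash)→59600, (A,nl_idx)→216600, (A,nl)→802200, (B,merge)→859000 …(+1); best=12800 via (A,hash)
  {ACE}: card=500000; try (A,hash)→14400, (A,merge)→58400, (E,hash)→58800, (A,nl_idx)→537400, (E,merge)→858550, (A,nl)→2001400 …(+1); best=14400 via (A,hash)
  {BCDE}: card=64000; try (E,hash)→12200, (D,hash)→21800, (E,merge)→95150, (D,nl_idx)→180400, (D,merge)→245200, (E,nl)→325200 …(+1); best=12200 via (E,hash)
  {ABCD}: card=800000; try (A,hash)→20600, (A,merge)→99800, (D,hash)→214200, (A,nl_idx)→862800, (D,nl_idx)→2212800, (A,nl)→3205200 …(+2); best=20600 via (A,hash)
  {ABCE}: card=2000000; try (A,hash)→29400, (E,hash)→213400, (A,merge)→249400, (B,hash)→515800, (A,nl_idx)→2148400, (E,merge)→3813150 …(+4); best=29400 via (A,hash)
  {ABCDE}: card=8000000; try (A,hash)→85200, (E,hash)→821200, (A,merge)→1105200, (D,hash)→2030800, (A,nl_idx)→8588200, (E,merge)→16820950 …(+5); best=85200 via (A,hash)

cost=85200; order=C,B,D,E,A; methods=hash,hash,hash,hash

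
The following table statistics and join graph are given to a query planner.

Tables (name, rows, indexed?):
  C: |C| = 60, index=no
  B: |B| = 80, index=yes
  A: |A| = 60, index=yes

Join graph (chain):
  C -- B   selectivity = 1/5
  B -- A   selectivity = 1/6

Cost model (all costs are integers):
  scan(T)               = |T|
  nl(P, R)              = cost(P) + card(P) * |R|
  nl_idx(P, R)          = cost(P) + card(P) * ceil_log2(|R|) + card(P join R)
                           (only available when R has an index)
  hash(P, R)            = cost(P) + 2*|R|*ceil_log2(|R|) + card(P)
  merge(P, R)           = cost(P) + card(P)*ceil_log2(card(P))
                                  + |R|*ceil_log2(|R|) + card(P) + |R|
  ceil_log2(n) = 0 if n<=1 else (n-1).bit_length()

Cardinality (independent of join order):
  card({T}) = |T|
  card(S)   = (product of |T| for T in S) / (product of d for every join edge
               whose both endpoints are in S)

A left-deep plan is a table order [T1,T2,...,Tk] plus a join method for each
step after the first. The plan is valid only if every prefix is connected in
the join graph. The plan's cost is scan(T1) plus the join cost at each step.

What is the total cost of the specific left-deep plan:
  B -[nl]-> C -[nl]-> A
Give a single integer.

step 1: scan B: cost=80, card=80
step 2: join C via nl
    card(P join C) = 80*60/(5) = 960
    cost = 80 + 80*60 = 4880
step 3: join A via nl
    card(P join A) = 960*60/(6) = 9600
    cost = 4880 + 960*60 = 62480

62480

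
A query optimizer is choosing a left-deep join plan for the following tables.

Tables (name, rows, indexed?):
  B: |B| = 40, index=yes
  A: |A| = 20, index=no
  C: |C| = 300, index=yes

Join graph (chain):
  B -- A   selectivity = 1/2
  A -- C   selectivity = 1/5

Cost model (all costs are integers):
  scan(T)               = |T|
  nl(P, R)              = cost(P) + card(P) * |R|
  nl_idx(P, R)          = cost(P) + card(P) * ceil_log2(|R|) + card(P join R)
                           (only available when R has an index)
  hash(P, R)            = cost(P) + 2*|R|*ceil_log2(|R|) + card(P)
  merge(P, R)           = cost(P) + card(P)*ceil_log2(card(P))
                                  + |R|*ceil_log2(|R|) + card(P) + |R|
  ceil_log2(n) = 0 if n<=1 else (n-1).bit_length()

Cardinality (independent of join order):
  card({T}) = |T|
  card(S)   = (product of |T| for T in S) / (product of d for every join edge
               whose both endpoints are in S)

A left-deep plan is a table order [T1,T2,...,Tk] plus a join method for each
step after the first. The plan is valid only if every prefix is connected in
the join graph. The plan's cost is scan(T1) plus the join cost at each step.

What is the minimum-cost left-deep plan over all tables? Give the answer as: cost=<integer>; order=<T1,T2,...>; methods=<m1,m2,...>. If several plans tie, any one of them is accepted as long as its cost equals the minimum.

cost=2480; order=C,A,B; methods=hash,hash

Selinger DP (subsets sized 1..n):
  {B}: scan cost=40, card=40
  {A}: scan cost=20, card=20
  {C}: scan cost=300, card=300
  {AB}: card=400; try (A,hash)→280, (B,merge)→420, (A,merge)→440, (B,hash)→520, (B,nl_idx)→540, (B,nl)→820 …(+1); best=280 via (A,hash)
  {AC}: card=1200; try (A,hash)→800, (C,nl_idx)→1400, (C,merge)→3140, (A,merge)→3420, (C,hash)→5440, (C,nl)→6020 …(+1); best=800 via (A,hash)
  {ABC}: card=24000; try (B,hash)→2480, (C,hash)→6080, (C,merge)→7280, (B,merge)→15480, (C,nl_idx)→27880, (B,nl_idx)→32000 …(+2); best=2480 via (B,hash)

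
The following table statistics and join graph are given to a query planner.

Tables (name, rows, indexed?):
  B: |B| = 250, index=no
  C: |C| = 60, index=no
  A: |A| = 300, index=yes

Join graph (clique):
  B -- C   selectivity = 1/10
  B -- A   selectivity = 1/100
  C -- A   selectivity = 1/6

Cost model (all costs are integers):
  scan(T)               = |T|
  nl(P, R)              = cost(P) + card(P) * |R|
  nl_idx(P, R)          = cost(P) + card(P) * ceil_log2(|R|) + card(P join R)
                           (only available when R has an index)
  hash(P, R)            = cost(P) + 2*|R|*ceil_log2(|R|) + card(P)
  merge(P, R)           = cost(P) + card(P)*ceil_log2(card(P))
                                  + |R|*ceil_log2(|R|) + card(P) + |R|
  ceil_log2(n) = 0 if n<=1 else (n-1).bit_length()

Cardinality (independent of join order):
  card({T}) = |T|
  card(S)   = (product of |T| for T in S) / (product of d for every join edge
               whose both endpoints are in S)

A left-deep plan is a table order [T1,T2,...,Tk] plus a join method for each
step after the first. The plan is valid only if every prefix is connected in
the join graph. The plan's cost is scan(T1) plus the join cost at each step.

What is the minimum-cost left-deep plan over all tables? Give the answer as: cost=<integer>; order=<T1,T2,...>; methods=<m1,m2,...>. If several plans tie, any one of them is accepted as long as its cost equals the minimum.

Selinger DP (subsets sized 1..n):
  {B}: scan cost=250, card=250
  {C}: scan cost=60, card=60
  {A}: scan cost=300, card=300
  {BC}: card=1500; try (C,hash)→1220, (B,merge)→2730, (C,merge)→2920, (B,hash)→4120, (B,nl)→15060, (C,nl)→15250; best=1220 via (C,hash)
  {AB}: card=750; try (A,nl_idx)→3250, (B,hash)→4600, (A,merge)→5500, (B,merge)→5550, (A,hash)→5900, (A,nl)→75250 …(+1); best=3250 via (A,nl_idx)
  {AC}: card=3000; try (C,hash)→1320, (A,merge)→3480, (A,nl_idx)→3600, (C,merge)→3720, (A,hash)→5520, (A,nl)→18060 …(+1); best=1320 via (C,hash)
  {ABC}: card=750; try (C,hash)→4720, (A,hash)→8120, (B,hash)→8320, (C,merge)→11920, (A,nl_idx)→15470, (A,merge)→22220 …(+4); best=4720 via (C,hash)

cost=4720; order=B,A,C; methods=nl_idx,hash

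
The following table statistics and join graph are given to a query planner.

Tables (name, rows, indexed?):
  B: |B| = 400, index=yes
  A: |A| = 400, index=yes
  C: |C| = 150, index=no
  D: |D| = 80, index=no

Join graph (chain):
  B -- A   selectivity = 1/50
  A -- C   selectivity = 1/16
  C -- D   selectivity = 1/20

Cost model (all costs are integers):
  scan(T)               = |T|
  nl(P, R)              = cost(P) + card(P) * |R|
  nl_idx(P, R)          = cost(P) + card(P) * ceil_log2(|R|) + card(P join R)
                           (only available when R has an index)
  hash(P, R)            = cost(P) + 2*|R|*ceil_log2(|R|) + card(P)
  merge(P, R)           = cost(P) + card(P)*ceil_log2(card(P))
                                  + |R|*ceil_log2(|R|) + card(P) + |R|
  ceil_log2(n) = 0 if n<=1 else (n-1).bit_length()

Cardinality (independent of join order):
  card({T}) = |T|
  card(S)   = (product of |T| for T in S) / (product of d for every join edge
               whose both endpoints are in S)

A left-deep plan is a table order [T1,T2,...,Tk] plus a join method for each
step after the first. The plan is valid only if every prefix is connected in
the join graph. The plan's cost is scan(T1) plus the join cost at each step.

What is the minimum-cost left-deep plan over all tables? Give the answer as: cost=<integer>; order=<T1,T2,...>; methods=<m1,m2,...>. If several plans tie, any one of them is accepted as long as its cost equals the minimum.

cost=30270; order=A,C,D,B; methods=hash,hash,hash

Selinger DP (subsets sized 1..n):
  {B}: scan cost=400, card=400
  {A}: scan cost=400, card=400
  {C}: scan cost=150, card=150
  {D}: scan cost=80, card=80
  {AB}: card=3200; try (B,nl_idx)→7200, (A,nl_idx)→7200, (B,hash)→8000, (A,hash)→8000, (B,merge)→8400, (A,merge)→8400 …(+2); best=7200 via (B,nl_idx)
  {AC}: card=3750; try (C,hash)→3200, (A,nl_idx)→5250, (A,merge)→5500, (C,merge)→5750, (A,hash)→7500, (A,nl)→60150 …(+1); best=3200 via (C,hash)
  {CD}: card=600; try (D,hash)→1420, (C,merge)→2070, (D,merge)→2140, (C,hash)→2560, (C,nl)→12080, (D,nl)→12150; best=1420 via (D,hash)
  {ABC}: card=30000; try (C,hash)→12800, (B,hash)→14150, (C,merge)→50150, (B,merge)→55950, (B,nl_idx)→66950, (C,nl)→487200 …(+1); best=12800 via (C,hash)
  {ACD}: card=15000; try (D,hash)→8070, (A,hash)→9220, (A,merge)→12020, (A,nl_idx)→21820, (D,merge)→52590, (A,nl)→241420 …(+1); best=8070 via (D,hash)
  {ABCD}: card=120000; try (B,hash)→30270, (D,hash)→43920, (B,merge)→237070, (B,nl_idx)→263070, (D,merge)→493440, (D,nl)→2412800 …(+1); best=30270 via (B,hash)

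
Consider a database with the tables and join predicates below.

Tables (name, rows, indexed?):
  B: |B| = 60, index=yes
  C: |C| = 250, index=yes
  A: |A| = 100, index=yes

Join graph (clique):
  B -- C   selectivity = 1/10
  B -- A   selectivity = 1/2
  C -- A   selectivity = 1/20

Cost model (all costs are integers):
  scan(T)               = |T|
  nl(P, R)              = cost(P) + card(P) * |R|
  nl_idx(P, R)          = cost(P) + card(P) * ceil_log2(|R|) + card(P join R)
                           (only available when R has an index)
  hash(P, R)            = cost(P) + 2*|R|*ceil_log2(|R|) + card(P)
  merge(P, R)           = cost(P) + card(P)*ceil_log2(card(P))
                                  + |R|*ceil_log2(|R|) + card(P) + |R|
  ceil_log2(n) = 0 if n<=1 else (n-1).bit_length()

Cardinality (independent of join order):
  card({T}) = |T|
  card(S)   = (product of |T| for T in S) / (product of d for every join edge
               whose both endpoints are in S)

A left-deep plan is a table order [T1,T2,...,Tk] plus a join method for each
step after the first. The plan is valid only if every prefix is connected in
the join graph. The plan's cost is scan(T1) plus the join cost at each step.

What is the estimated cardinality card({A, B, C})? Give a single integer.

3750

Tables in S: A(100), B(60), C(250)
Edges inside S: B-C(d=10), B-A(d=2), C-A(d=20)
numerator = 100 * 60 * 250 = 1500000
denominator = 10 * 2 * 20 = 400
card(S) = 1500000 / 400 = 3750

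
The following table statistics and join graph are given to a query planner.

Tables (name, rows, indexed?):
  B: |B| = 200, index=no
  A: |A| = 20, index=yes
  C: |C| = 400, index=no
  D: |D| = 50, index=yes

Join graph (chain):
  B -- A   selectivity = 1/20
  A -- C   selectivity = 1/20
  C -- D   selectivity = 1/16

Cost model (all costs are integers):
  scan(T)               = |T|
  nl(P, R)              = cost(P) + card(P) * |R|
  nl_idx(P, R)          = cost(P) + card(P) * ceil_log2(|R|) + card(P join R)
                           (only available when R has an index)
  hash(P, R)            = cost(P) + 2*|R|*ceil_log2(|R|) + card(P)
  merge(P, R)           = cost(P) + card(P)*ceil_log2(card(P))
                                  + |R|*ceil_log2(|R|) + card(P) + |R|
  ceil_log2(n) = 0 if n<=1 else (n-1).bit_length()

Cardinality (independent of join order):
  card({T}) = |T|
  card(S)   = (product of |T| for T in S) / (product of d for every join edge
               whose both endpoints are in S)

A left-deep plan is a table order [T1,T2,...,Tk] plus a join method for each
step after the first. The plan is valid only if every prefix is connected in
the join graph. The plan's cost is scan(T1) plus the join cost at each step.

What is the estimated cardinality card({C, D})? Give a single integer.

1250

Tables in S: C(400), D(50)
Edges inside S: C-D(d=16)
numerator = 400 * 50 = 20000
denominator = 16 = 16
card(S) = 20000 / 16 = 1250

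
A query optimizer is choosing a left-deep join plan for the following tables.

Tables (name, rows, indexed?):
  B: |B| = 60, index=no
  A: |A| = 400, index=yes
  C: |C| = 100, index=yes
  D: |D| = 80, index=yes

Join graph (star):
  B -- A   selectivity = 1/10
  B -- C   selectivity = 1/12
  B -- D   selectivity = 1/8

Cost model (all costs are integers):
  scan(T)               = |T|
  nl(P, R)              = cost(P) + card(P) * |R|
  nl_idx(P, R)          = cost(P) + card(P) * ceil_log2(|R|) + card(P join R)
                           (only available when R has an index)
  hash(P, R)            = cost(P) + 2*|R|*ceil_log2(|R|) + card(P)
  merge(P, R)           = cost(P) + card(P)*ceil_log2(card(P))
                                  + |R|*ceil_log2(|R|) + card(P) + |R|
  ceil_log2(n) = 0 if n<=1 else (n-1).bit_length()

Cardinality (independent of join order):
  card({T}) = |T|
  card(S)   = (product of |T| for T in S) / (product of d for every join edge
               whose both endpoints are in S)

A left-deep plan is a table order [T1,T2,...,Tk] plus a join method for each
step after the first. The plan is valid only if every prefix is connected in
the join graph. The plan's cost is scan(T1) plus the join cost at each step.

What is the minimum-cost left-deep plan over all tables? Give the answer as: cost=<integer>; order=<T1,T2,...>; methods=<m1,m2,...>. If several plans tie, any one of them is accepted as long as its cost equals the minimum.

Selinger DP (subsets sized 1..n):
  {B}: scan cost=60, card=60
  {A}: scan cost=400, card=400
  {C}: scan cost=100, card=100
  {D}: scan cost=80, card=80
  {AB}: card=2400; try (B,hash)→1520, (A,nl_idx)→3000, (A,merge)→4480, (B,merge)→4820, (A,hash)→7320, (A,nl)→24060 …(+1); best=1520 via (B,hash)
  {BC}: card=500; try (B,hash)→920, (C,nl_idx)→980, (C,merge)→1280, (B,merge)→1320, (C,hash)→1520, (C,nl)→6060 …(+1); best=920 via (B,hash)
  {BD}: card=600; try (B,hash)→880, (D,nl_idx)→1080, (D,merge)→1120, (B,merge)→1140, (D,hash)→1240, (D,nl)→4860 …(+1); best=880 via (B,hash)
  {ABC}: card=20000; try (C,hash)→5320, (A,hash)→8620, (A,merge)→9920, (A,nl_idx)→25420, (C,merge)→33520, (C,nl_idx)→38320 …(+2); best=5320 via (C,hash)
  {ABD}: card=24000; try (D,hash)→5040, (A,hash)→8680, (A,merge)→11480, (A,nl_idx)→30280, (D,merge)→33360, (D,nl_idx)→42320 …(+2); best=5040 via (D,hash)
  {BCD}: card=5000; try (D,hash)→2540, (C,hash)→2880, (D,merge)→6560, (C,merge)→8280, (D,nl_idx)→9420, (C,nl_idx)→10080 …(+2); best=2540 via (D,hash)
  {ABCD}: card=200000; try (A,hash)→14740, (D,hash)→26440, (C,hash)→30440, (A,merge)→76540, (A,nl_idx)→247540, (D,merge)→325960 …(+6); best=14740 via (A,hash)

cost=14740; order=C,B,D,A; methods=hash,hash,hash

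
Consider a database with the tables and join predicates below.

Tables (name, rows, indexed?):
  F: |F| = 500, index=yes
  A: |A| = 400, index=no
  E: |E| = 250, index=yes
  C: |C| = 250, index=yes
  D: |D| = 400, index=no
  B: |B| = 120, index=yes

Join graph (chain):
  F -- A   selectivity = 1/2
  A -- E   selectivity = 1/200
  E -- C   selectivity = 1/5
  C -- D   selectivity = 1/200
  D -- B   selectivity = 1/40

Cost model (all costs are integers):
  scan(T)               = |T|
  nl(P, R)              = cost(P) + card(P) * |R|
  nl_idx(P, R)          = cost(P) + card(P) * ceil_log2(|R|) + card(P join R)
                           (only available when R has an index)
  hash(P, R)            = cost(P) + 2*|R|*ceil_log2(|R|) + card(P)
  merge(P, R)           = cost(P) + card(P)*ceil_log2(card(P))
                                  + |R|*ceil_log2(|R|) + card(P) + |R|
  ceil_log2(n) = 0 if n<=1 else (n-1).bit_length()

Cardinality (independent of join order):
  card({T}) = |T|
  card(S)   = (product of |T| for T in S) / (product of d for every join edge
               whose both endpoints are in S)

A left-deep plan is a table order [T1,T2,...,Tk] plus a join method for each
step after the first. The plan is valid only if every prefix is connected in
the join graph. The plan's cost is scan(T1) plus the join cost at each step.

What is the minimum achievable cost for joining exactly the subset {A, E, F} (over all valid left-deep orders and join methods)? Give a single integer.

13600

Selinger DP over subsets of {A,E,F}:
  {F}: scan cost=500, card=500
  {A}: scan cost=400, card=400
  {E}: scan cost=250, card=250
  {AF}: card=100000; try (A,hash)→8200, (F,merge)→9400, (A,merge)→9500, (F,hash)→9800, (F,nl_idx)→104000, (F,nl)→200400 …(+1); best=8200 via (A,hash)
  {AE}: card=500; try (E,nl_idx)→4100, (E,hash)→4800, (A,merge)→6500, (E,merge)→6650, (A,hash)→7700, (A,nl)→100250 …(+1); best=4100 via (E,nl_idx)
  {AEF}: card=125000; try (F,hash)→13600, (F,merge)→14100, (E,hash)→112200, (F,nl_idx)→133600, (F,nl)→254100, (E,nl_idx)→933200 …(+2); best=13600 via (F,hash)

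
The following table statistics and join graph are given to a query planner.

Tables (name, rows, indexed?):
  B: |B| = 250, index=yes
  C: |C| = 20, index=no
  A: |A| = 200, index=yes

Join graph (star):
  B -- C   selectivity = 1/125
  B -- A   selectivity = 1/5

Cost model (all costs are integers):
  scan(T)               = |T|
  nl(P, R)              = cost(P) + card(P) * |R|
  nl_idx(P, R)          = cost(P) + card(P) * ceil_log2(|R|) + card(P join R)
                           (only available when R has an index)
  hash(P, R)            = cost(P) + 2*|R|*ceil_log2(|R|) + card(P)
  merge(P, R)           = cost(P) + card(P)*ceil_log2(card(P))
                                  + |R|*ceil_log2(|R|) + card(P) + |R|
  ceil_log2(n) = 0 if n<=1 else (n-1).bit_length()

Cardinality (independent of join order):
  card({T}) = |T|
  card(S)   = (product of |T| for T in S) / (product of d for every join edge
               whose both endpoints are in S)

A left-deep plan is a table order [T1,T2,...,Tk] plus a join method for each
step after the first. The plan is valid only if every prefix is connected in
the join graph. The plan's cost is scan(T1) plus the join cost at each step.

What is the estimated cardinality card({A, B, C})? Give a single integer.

Tables in S: A(200), B(250), C(20)
Edges inside S: B-C(d=125), B-A(d=5)
numerator = 200 * 250 * 20 = 1000000
denominator = 125 * 5 = 625
card(S) = 1000000 / 625 = 1600

1600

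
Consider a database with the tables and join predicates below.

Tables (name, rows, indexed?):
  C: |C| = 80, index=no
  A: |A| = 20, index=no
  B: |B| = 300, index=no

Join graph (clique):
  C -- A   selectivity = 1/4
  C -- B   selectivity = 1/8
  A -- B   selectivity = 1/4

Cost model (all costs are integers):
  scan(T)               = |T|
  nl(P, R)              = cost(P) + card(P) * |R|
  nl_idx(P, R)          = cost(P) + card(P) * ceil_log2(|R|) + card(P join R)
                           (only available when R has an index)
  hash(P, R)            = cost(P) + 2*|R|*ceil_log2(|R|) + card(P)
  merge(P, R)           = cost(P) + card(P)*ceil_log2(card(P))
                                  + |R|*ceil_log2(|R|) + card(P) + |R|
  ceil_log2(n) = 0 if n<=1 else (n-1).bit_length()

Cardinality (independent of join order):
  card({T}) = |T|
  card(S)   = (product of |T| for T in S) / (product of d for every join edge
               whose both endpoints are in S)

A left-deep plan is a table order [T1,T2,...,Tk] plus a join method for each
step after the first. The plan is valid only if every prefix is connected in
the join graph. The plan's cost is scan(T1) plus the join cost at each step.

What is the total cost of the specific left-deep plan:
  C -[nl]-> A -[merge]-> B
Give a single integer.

step 1: scan C: cost=80, card=80
step 2: join A via nl
    card(P join A) = 80*20/(4) = 400
    cost = 80 + 80*20 = 1680
step 3: join B via merge
    card(P join B) = 400*300/(8*4) = 3750
    cost = 1680 + 400*9 + 300*9 + 400 + 300 = 8680

8680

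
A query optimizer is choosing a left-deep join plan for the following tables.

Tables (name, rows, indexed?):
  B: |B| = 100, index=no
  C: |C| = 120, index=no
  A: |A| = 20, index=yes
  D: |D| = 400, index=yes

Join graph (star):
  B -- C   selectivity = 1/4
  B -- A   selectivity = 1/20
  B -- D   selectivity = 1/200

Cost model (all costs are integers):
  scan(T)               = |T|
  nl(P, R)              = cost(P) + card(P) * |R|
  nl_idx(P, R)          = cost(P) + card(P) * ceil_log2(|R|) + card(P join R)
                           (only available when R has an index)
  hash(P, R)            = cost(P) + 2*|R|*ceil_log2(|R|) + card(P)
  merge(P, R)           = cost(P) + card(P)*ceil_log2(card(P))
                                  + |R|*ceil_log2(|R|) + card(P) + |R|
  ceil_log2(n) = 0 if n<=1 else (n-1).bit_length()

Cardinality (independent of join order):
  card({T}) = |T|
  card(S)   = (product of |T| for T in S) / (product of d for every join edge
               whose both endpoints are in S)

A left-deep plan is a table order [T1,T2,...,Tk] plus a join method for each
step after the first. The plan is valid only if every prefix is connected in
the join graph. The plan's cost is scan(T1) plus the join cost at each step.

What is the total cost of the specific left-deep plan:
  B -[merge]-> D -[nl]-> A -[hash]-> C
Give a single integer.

step 1: scan B: cost=100, card=100
step 2: join D via merge
    card(P join D) = 100*400/(200) = 200
    cost = 100 + 100*7 + 400*9 + 100 + 400 = 4900
step 3: join A via nl
    card(P join A) = 200*20/(20) = 200
    cost = 4900 + 200*20 = 8900
step 4: join C via hash
    card(P join C) = 200*120/(4) = 6000
    cost = 8900 + 2*120*7 + 200 = 10780

10780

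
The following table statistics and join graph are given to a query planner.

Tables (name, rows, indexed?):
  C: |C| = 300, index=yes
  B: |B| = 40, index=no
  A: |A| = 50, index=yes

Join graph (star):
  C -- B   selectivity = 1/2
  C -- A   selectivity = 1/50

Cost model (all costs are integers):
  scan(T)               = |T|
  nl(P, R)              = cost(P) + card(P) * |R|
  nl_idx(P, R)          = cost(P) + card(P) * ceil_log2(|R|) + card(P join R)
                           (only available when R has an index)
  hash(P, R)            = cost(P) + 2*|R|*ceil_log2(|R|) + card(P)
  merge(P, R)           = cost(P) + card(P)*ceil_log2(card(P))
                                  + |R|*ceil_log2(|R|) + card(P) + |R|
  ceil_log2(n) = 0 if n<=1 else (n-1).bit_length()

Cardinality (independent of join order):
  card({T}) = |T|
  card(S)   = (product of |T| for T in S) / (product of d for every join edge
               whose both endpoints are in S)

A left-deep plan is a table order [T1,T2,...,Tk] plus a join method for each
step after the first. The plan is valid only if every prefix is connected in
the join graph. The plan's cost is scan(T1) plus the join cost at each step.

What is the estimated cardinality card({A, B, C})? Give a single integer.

Tables in S: A(50), B(40), C(300)
Edges inside S: C-B(d=2), C-A(d=50)
numerator = 50 * 40 * 300 = 600000
denominator = 2 * 50 = 100
card(S) = 600000 / 100 = 6000

6000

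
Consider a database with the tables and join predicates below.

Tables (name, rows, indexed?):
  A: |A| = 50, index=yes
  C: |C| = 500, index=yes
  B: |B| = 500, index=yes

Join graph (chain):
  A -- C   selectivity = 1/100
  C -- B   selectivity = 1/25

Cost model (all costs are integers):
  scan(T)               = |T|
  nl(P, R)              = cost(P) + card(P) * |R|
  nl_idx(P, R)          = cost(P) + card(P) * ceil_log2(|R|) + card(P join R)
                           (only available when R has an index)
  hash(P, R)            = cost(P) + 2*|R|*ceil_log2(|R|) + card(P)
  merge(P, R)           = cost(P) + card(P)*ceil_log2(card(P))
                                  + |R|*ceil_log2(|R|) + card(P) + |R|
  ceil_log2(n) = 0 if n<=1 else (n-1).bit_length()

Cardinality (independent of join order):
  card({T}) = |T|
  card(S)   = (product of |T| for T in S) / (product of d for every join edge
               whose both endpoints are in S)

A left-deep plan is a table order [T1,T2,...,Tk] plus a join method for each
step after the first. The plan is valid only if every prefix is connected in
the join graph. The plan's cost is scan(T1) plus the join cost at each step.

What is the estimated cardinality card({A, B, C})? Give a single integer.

Tables in S: A(50), B(500), C(500)
Edges inside S: A-C(d=100), C-B(d=25)
numerator = 50 * 500 * 500 = 12500000
denominator = 100 * 25 = 2500
card(S) = 12500000 / 2500 = 5000

5000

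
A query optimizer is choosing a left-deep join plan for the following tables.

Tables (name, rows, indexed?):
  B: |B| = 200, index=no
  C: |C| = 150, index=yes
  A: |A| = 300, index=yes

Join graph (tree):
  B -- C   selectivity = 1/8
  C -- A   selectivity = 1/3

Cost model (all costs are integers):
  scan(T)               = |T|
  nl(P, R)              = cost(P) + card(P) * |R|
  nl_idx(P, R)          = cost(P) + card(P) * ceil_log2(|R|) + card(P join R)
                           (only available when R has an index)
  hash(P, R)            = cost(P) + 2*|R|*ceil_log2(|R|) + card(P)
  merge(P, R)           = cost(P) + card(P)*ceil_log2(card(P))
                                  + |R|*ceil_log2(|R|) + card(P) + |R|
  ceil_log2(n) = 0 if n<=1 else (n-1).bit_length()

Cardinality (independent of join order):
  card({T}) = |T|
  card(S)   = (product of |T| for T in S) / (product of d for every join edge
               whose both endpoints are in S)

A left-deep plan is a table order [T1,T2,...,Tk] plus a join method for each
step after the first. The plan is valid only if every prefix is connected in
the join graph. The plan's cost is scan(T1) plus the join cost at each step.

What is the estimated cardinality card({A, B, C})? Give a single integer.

375000

Tables in S: A(300), B(200), C(150)
Edges inside S: B-C(d=8), C-A(d=3)
numerator = 300 * 200 * 150 = 9000000
denominator = 8 * 3 = 24
card(S) = 9000000 / 24 = 375000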